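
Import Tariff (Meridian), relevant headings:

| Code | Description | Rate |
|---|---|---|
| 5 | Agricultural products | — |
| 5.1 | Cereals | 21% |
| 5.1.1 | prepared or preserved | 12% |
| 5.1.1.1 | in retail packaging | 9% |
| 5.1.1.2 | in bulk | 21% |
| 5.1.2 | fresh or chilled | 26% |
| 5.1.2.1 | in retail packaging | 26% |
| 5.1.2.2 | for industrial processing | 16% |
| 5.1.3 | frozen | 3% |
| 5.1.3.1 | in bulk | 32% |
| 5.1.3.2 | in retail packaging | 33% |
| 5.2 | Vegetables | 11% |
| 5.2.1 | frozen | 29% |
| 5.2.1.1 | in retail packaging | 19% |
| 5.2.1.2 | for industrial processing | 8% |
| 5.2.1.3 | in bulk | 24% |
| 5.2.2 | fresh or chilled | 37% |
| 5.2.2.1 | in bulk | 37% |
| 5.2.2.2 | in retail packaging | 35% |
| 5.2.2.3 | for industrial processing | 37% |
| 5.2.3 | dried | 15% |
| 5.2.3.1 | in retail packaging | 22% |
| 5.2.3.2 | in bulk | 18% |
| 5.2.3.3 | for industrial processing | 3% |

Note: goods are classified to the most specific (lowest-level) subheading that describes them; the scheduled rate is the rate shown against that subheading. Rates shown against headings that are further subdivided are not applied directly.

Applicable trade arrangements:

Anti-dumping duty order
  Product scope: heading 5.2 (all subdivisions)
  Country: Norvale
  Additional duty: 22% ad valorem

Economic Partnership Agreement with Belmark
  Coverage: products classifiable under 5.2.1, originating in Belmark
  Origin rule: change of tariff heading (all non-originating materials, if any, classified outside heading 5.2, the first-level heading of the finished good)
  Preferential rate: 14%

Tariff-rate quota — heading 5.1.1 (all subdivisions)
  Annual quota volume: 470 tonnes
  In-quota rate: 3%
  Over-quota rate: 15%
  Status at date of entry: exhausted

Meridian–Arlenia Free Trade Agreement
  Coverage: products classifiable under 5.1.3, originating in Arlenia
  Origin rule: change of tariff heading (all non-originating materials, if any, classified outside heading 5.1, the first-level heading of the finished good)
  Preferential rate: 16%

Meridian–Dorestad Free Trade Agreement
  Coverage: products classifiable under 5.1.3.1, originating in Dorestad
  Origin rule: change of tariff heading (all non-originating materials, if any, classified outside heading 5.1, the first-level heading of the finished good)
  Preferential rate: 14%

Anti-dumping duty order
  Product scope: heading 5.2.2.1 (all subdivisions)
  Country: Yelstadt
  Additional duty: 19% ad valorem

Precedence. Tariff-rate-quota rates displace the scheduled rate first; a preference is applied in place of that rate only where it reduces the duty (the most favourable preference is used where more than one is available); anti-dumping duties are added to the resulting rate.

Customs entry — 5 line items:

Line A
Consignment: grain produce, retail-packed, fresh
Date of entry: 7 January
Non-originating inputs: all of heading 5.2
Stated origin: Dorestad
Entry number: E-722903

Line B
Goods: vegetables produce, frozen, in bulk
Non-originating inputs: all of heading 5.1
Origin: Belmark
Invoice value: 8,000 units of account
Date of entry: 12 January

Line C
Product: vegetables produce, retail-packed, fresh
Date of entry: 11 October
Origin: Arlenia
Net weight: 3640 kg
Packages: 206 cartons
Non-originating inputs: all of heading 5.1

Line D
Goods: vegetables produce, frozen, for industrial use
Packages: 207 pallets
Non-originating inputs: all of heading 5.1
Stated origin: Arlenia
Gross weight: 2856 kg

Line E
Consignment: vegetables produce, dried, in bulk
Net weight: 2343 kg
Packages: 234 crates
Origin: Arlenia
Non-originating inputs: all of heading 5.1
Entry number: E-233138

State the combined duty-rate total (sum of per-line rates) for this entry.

Line A: grain → 5.1; fresh → 5.1.2; retail-packed → 5.1.2.1. Scheduled 26%. Dorestad agreement on 5.1.3.1: 5.1.2.1 not covered. → 26%.
Line B: vegetables → 5.2; frozen → 5.2.1; in bulk → 5.2.1.3. Scheduled 24%. Belmark agreement on 5.2.1: CTH met → 14% available; preferential 14%. → 14%.
Line C: vegetables → 5.2; fresh → 5.2.2; retail-packed → 5.2.2.2. Scheduled 35%. Arlenia agreement on 5.1.3: 5.2.2.2 not covered. → 35%.
Line D: vegetables → 5.2; frozen → 5.2.1; for industrial use → 5.2.1.2. Scheduled 8%. Arlenia agreement on 5.1.3: 5.2.1.2 not covered. → 8%.
Line E: vegetables → 5.2; dried → 5.2.3; in bulk → 5.2.3.2. Scheduled 18%. Arlenia agreement on 5.1.3: 5.2.3.2 not covered. → 18%.
Sum: 26% + 14% + 35% + 8% + 18% = 101%.

101%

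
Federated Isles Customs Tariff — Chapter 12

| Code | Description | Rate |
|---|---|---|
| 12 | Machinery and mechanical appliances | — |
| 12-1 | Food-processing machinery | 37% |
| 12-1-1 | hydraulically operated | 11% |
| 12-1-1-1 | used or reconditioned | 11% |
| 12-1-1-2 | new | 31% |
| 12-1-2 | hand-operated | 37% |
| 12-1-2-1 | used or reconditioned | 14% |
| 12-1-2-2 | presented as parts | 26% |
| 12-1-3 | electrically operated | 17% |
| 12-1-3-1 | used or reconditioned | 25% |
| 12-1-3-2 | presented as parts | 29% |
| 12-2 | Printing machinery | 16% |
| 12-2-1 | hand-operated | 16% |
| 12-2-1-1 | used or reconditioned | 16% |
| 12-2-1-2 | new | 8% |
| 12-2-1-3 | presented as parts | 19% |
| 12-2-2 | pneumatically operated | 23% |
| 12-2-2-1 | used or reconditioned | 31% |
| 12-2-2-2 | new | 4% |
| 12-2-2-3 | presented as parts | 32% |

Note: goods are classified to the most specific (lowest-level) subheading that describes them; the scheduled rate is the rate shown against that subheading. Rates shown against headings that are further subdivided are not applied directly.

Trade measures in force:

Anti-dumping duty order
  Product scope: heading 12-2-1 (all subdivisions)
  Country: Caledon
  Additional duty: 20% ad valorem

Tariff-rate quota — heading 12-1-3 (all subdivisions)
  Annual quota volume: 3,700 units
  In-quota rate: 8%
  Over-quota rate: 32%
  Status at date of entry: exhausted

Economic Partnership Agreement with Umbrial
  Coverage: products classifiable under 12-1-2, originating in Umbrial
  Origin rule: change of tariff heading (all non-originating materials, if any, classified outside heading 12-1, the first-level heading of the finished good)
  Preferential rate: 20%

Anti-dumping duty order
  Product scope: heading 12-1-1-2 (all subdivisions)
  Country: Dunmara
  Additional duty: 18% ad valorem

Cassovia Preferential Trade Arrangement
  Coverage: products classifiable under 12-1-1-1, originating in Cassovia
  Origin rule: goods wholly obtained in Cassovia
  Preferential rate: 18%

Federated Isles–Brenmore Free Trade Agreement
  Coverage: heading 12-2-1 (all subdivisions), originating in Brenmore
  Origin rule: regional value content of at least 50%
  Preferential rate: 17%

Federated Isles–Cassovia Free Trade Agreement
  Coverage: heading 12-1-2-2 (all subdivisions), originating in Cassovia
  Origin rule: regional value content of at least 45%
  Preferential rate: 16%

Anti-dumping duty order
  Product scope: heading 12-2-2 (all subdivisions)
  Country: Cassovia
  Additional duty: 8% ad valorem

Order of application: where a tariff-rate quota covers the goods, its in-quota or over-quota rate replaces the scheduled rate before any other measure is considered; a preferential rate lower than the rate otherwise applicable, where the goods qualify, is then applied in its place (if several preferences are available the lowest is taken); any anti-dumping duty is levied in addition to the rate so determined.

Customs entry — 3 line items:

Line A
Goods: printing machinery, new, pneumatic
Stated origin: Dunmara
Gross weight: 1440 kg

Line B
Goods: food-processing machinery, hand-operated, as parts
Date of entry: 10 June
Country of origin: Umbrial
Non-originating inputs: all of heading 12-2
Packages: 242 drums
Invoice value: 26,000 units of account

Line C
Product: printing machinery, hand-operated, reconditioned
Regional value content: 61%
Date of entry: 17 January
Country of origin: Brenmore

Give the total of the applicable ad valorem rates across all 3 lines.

Line A: printing → 12-2; pneumatic → 12-2-2; new → 12-2-2-2. Scheduled 4%. No special measure applies. → 4%.
Line B: food-processing → 12-1; hand-operated → 12-1-2; as parts → 12-1-2-2. Scheduled 26%. Umbrial agreement on 12-1-2: CTH met → 20% available; preferential 20%. → 20%.
Line C: printing → 12-2; hand-operated → 12-2-1; reconditioned → 12-2-1-1. Scheduled 16%. Brenmore agreement on 12-2-1: RVC ≥ 50% → 17% available; preference 17% not lower than 16% → no reduction. → 16%.
Sum: 4% + 20% + 16% = 40%.

40%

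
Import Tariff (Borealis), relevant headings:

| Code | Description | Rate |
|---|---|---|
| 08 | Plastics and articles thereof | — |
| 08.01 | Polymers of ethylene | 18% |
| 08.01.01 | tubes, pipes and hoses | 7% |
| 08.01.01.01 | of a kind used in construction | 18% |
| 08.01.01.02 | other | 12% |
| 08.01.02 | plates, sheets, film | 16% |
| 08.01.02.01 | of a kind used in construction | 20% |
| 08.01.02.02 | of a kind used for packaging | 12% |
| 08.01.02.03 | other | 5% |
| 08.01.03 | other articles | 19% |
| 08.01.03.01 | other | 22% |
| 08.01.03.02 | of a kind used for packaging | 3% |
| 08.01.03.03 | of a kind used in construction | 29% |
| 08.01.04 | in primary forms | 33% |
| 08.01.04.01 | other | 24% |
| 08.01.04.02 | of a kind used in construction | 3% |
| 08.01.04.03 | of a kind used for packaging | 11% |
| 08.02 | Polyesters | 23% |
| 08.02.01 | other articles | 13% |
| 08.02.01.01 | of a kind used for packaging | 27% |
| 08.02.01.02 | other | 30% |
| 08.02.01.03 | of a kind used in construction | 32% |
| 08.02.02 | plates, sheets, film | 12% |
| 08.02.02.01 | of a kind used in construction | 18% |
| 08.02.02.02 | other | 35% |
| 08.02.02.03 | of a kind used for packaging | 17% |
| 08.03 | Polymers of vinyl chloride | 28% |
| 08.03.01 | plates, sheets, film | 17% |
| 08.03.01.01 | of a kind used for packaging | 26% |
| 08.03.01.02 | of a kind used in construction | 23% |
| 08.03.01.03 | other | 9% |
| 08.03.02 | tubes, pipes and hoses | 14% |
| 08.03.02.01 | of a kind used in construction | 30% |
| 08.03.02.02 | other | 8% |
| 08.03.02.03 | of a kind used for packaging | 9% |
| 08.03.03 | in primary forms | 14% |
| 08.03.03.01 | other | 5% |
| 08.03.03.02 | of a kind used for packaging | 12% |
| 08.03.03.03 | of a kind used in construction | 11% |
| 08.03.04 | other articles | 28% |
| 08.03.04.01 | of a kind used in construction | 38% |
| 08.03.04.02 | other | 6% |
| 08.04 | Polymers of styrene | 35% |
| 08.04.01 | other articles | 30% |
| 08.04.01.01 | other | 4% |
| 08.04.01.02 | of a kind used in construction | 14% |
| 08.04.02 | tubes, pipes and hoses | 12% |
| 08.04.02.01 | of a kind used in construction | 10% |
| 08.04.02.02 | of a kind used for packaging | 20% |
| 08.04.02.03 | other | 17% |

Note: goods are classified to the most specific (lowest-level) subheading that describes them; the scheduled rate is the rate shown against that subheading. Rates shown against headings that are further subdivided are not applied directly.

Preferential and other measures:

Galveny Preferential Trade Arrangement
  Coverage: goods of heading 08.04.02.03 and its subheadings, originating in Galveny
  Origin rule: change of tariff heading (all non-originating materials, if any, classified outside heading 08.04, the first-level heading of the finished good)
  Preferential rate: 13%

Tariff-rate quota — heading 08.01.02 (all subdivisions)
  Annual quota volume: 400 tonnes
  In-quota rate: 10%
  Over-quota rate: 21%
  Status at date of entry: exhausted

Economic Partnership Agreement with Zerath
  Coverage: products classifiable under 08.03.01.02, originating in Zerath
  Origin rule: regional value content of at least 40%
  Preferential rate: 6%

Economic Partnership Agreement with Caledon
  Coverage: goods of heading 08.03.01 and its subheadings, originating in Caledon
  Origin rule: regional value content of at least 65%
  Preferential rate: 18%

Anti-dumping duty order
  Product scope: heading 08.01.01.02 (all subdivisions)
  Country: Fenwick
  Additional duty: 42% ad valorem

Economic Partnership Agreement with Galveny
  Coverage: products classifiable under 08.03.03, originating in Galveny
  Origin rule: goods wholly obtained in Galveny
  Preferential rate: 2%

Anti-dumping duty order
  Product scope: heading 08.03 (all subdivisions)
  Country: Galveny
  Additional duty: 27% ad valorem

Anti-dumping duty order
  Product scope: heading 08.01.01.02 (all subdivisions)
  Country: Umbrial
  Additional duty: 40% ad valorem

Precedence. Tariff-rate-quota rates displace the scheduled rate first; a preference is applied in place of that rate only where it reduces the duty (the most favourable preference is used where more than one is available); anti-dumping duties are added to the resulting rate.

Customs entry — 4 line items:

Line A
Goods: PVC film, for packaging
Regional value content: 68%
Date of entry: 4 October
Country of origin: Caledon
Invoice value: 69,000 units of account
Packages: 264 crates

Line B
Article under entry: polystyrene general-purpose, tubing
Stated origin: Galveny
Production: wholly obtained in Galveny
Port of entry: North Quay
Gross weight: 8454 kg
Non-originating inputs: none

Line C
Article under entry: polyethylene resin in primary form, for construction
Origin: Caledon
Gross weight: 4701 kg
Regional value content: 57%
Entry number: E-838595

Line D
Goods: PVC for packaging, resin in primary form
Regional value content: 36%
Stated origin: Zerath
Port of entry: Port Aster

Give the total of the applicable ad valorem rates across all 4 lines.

Line A: PVC → 08.03; film → 08.03.01; for packaging → 08.03.01.01. Scheduled 26%. Caledon agreement on 08.03.01: RVC ≥ 65% → 18% available; preferential 18%. → 18%.
Line B: polystyrene → 08.04; tubing → 08.04.02; general-purpose → 08.04.02.03. Scheduled 17%. Galveny agreement on 08.04.02.03: CTH met → 13% available; Galveny agreement on 08.03.03: 08.04.02.03 not covered; preferential 13%. → 13%.
Line C: polyethylene → 08.01; resin in primary form → 08.01.04; for construction → 08.01.04.02. Scheduled 3%. Caledon agreement on 08.03.01: 08.01.04.02 not covered. → 3%.
Line D: PVC → 08.03; resin in primary form → 08.03.03; for packaging → 08.03.03.02. Scheduled 12%. Zerath agreement on 08.03.01.02: 08.03.03.02 not covered. → 12%.
Sum: 18% + 13% + 3% + 12% = 46%.

46%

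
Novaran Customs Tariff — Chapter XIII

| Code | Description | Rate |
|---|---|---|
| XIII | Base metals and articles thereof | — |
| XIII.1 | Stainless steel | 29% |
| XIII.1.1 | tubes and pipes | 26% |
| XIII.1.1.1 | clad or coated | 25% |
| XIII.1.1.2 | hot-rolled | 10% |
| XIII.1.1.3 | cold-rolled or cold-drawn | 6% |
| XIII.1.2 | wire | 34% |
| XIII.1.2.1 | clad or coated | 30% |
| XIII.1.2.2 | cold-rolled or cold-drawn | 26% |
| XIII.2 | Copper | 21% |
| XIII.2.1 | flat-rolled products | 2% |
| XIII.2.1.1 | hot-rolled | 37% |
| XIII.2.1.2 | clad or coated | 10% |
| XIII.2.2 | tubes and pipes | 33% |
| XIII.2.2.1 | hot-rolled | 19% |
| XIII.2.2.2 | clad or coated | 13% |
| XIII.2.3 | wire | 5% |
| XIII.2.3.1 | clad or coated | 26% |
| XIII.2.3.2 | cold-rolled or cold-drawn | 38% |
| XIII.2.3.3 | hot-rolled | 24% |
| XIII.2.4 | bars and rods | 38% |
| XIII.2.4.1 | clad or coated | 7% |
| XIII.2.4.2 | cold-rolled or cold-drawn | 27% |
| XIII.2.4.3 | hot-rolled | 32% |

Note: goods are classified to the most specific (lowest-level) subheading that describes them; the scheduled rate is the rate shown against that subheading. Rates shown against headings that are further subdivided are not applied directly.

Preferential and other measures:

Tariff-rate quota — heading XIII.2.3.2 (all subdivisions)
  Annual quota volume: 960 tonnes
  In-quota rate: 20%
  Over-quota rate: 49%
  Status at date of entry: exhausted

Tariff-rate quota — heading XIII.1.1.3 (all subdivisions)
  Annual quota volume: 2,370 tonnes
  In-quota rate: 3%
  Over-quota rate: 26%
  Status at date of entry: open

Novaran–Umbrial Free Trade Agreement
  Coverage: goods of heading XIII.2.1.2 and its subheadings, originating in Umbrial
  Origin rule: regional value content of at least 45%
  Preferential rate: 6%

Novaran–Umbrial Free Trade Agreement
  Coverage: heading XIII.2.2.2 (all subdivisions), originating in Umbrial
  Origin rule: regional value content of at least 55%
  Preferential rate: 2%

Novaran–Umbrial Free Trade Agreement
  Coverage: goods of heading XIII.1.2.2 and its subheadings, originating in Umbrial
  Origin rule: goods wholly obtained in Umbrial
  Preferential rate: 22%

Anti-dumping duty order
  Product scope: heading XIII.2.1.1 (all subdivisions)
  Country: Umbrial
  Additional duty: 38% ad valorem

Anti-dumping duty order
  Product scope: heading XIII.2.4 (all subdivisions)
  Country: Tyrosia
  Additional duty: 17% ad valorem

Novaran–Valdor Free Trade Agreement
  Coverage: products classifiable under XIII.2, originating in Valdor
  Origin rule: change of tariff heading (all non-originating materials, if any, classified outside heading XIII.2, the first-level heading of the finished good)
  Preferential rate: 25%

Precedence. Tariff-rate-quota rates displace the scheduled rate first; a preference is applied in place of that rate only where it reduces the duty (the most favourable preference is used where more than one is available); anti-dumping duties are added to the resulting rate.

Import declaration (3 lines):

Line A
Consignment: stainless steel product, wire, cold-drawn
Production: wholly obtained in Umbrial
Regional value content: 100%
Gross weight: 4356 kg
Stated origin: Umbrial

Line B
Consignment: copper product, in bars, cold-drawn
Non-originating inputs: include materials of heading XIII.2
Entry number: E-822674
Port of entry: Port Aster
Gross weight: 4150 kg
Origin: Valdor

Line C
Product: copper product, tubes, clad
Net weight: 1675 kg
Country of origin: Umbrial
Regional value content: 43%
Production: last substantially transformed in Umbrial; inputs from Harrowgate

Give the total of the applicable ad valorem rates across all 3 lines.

Line A: stainless steel → XIII.1; wire → XIII.1.2; cold-drawn → XIII.1.2.2. Scheduled 26%. Umbrial agreement on XIII.2.1.2: XIII.1.2.2 not covered; Umbrial agreement on XIII.2.2.2: XIII.1.2.2 not covered; Umbrial agreement on XIII.1.2.2: wholly obtained → 22% available; preferential 22%. → 22%.
Line B: copper → XIII.2; in bars → XIII.2.4; cold-drawn → XIII.2.4.2. Scheduled 27%. Valdor agreement on XIII.2: CTH not met. → 27%.
Line C: copper → XIII.2; tubes → XIII.2.2; clad → XIII.2.2.2. Scheduled 13%. Umbrial agreement on XIII.2.1.2: XIII.2.2.2 not covered; Umbrial agreement on XIII.2.2.2: RVC < 55%; Umbrial agreement on XIII.1.2.2: XIII.2.2.2 not covered. → 13%.
Sum: 22% + 27% + 13% = 62%.

62%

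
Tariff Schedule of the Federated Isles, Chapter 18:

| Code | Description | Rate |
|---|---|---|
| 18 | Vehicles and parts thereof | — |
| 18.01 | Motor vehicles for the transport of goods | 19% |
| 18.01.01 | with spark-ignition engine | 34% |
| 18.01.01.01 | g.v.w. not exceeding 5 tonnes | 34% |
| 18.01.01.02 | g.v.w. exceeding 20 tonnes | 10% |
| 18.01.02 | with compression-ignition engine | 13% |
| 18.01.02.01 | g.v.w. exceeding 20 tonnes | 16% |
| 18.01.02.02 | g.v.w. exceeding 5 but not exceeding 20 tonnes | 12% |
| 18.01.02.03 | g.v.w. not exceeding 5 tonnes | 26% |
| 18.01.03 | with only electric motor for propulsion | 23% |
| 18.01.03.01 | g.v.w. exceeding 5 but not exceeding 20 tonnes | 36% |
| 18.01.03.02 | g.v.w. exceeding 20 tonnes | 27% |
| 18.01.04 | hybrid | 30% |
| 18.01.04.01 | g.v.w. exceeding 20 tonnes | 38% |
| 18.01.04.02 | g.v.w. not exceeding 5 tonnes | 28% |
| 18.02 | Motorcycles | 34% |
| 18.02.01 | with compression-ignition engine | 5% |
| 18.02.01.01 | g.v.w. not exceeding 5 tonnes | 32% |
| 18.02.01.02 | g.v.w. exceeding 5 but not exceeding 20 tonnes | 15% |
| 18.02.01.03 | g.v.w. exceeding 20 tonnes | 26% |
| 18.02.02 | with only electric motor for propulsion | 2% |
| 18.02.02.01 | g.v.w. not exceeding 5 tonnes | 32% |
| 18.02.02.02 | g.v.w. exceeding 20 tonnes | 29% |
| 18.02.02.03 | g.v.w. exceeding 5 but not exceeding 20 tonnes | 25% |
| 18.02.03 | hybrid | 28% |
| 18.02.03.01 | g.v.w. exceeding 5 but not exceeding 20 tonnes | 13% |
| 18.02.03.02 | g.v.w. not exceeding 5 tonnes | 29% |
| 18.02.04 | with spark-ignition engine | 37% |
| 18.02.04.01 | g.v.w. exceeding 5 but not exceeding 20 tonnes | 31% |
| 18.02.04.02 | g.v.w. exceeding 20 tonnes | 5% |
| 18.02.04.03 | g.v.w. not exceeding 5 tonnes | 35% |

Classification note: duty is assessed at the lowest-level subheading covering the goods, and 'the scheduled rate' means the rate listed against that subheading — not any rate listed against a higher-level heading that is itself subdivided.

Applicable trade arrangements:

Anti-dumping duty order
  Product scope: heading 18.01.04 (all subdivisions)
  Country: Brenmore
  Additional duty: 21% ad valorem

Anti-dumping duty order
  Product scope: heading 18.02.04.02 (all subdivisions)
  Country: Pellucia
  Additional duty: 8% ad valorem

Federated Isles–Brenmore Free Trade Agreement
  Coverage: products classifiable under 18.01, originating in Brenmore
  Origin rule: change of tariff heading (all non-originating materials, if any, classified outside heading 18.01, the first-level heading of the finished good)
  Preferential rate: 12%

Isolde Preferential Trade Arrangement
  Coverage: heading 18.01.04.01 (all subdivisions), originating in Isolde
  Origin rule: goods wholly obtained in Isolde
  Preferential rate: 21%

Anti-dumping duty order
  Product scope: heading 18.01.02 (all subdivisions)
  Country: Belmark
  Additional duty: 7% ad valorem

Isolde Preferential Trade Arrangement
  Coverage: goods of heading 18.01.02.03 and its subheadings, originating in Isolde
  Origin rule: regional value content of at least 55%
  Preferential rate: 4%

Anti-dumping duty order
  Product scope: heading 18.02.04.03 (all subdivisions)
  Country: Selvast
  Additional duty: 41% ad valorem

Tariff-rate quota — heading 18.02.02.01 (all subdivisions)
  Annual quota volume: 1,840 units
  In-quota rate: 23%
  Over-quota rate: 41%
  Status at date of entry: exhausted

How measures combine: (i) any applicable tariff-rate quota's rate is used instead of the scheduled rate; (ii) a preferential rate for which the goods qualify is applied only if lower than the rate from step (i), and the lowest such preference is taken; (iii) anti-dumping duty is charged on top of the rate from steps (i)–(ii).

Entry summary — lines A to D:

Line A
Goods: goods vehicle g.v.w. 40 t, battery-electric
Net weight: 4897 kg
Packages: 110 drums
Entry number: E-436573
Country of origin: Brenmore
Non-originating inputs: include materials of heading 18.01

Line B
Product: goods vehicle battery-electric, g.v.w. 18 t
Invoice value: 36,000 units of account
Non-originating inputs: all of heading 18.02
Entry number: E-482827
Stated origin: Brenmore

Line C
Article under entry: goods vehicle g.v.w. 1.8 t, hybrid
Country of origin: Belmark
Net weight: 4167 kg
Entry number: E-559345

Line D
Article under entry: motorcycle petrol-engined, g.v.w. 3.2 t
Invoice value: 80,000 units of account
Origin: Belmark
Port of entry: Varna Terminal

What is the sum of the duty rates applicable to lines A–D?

Line A: goods vehicle → 18.01; battery-electric → 18.01.03; g.v.w. 40 t → 18.01.03.02. Scheduled 27%. Brenmore agreement on 18.01: CTH not met. → 27%.
Line B: goods vehicle → 18.01; battery-electric → 18.01.03; g.v.w. 18 t → 18.01.03.01. Scheduled 36%. Brenmore agreement on 18.01: CTH met → 12% available; preferential 12%. → 12%.
Line C: goods vehicle → 18.01; hybrid → 18.01.04; g.v.w. 1.8 t → 18.01.04.02. Scheduled 28%. No special measure applies. → 28%.
Line D: motorcycle → 18.02; petrol-engined → 18.02.04; g.v.w. 3.2 t → 18.02.04.03. Scheduled 35%. No special measure applies. → 35%.
Sum: 27% + 12% + 28% + 35% = 102%.

102%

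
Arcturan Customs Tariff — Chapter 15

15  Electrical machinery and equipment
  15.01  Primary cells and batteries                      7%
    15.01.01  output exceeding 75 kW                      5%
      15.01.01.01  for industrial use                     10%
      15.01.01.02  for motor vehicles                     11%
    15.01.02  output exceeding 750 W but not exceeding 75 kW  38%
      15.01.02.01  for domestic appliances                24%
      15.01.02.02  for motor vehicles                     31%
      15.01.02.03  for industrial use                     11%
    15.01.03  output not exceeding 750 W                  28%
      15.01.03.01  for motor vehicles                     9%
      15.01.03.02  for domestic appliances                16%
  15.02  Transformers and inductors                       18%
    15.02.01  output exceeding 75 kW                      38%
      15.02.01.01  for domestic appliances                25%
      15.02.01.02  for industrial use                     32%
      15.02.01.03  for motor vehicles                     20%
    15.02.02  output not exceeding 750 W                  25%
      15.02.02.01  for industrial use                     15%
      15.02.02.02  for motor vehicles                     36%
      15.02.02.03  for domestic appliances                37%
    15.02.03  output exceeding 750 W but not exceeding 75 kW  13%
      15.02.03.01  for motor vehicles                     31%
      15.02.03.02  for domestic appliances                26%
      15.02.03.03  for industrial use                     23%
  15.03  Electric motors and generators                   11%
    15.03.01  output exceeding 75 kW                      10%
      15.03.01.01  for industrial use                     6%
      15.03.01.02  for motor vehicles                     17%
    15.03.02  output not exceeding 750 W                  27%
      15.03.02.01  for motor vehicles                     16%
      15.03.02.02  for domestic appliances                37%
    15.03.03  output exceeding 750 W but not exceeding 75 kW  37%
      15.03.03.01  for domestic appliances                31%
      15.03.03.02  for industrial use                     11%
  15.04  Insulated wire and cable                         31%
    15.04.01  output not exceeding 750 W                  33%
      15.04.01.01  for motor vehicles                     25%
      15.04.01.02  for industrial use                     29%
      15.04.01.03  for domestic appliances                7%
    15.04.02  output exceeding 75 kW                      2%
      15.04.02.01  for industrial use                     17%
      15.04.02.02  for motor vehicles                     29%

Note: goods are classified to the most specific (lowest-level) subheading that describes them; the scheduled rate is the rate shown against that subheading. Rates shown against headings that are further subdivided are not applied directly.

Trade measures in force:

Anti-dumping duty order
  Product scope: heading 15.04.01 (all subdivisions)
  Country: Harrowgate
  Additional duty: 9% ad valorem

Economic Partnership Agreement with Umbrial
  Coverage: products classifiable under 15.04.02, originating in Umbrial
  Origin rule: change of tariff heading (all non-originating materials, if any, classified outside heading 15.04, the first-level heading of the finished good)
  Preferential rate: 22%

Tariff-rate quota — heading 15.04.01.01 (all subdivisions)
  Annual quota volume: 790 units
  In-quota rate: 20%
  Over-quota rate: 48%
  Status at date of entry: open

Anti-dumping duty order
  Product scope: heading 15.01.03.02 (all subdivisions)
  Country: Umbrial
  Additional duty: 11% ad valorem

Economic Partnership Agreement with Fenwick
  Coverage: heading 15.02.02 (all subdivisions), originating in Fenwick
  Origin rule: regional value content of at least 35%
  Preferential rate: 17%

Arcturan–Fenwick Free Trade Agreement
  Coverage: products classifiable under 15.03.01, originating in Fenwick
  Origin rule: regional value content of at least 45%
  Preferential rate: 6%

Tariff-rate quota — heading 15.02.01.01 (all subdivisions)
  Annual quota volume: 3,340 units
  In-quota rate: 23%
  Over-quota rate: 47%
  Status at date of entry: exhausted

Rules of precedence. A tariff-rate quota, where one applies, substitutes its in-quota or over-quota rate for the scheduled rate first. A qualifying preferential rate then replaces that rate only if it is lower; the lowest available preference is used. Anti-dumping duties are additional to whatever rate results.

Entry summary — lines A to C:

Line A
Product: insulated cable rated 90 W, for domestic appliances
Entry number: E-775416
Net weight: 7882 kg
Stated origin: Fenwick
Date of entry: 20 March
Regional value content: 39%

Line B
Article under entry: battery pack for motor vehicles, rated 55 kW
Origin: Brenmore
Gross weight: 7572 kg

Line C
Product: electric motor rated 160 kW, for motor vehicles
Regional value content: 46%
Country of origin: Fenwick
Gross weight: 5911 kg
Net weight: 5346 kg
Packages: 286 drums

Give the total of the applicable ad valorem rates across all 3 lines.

Line A: insulated cable → 15.04; rated 90 W → 15.04.01; for domestic appliances → 15.04.01.03. Scheduled 7%. Fenwick agreement on 15.02.02: 15.04.01.03 not covered; Fenwick agreement on 15.03.01: 15.04.01.03 not covered. → 7%.
Line B: battery pack → 15.01; rated 55 kW → 15.01.02; for motor vehicles → 15.01.02.02. Scheduled 31%. No special measure applies. → 31%.
Line C: electric motor → 15.03; rated 160 kW → 15.03.01; for motor vehicles → 15.03.01.02. Scheduled 17%. Fenwick agreement on 15.02.02: 15.03.01.02 not covered; Fenwick agreement on 15.03.01: RVC ≥ 45% → 6% available; preferential 6%. → 6%.
Sum: 7% + 31% + 6% = 44%.

44%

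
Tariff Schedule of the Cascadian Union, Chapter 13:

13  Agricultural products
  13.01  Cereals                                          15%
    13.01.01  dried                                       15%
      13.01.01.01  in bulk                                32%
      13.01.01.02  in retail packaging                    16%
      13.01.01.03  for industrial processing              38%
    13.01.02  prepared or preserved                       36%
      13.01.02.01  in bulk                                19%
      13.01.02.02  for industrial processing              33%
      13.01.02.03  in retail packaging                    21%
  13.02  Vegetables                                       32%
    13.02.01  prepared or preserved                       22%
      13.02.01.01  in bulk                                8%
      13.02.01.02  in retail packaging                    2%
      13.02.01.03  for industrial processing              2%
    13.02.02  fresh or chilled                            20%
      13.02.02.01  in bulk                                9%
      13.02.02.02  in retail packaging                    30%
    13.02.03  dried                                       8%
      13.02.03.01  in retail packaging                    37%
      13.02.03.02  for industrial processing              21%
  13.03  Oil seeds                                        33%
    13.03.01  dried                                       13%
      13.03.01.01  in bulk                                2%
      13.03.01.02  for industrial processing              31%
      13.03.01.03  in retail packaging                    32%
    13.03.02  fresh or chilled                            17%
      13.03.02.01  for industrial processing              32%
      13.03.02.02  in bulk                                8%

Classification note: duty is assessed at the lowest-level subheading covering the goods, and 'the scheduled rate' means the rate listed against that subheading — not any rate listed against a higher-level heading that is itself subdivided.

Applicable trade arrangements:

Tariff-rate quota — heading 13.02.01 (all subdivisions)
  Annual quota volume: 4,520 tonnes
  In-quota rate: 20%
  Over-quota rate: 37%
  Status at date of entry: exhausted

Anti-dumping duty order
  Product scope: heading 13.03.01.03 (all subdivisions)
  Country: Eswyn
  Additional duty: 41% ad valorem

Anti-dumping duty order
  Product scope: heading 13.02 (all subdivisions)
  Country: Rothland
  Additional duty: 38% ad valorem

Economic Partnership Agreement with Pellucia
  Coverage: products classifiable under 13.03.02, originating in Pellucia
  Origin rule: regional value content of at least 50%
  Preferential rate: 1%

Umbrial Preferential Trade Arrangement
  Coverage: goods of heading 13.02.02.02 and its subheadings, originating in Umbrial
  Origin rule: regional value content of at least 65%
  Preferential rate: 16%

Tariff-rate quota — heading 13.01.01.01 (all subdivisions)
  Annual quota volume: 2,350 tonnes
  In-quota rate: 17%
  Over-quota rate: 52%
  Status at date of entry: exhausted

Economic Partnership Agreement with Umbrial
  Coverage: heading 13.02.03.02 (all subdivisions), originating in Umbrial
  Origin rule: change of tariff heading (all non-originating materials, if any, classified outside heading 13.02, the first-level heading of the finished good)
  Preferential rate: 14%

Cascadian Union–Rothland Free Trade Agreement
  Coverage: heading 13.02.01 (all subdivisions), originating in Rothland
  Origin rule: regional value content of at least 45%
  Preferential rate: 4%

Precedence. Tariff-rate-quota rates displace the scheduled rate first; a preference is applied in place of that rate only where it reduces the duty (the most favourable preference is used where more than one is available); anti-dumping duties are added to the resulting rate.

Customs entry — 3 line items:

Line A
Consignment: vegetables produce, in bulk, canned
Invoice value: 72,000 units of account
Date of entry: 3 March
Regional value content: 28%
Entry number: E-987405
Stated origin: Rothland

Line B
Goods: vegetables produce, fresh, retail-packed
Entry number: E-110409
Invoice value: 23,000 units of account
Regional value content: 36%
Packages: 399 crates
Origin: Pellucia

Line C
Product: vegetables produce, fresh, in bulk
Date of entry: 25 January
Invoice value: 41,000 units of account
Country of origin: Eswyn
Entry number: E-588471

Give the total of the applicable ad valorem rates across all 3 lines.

Line A: vegetables → 13.02; canned → 13.02.01; in bulk → 13.02.01.01. Scheduled 8%. quota on 13.02.01 exhausted → over-quota 37%; Rothland agreement on 13.02.01: RVC < 45%; anti-dumping (Rothland, 13.02): +38%; total 37% + 38% = 75%. → 75%.
Line B: vegetables → 13.02; fresh → 13.02.02; retail-packed → 13.02.02.02. Scheduled 30%. Pellucia agreement on 13.03.02: 13.02.02.02 not covered. → 30%.
Line C: vegetables → 13.02; fresh → 13.02.02; in bulk → 13.02.02.01. Scheduled 9%. No special measure applies. → 9%.
Sum: 75% + 30% + 9% = 114%.

114%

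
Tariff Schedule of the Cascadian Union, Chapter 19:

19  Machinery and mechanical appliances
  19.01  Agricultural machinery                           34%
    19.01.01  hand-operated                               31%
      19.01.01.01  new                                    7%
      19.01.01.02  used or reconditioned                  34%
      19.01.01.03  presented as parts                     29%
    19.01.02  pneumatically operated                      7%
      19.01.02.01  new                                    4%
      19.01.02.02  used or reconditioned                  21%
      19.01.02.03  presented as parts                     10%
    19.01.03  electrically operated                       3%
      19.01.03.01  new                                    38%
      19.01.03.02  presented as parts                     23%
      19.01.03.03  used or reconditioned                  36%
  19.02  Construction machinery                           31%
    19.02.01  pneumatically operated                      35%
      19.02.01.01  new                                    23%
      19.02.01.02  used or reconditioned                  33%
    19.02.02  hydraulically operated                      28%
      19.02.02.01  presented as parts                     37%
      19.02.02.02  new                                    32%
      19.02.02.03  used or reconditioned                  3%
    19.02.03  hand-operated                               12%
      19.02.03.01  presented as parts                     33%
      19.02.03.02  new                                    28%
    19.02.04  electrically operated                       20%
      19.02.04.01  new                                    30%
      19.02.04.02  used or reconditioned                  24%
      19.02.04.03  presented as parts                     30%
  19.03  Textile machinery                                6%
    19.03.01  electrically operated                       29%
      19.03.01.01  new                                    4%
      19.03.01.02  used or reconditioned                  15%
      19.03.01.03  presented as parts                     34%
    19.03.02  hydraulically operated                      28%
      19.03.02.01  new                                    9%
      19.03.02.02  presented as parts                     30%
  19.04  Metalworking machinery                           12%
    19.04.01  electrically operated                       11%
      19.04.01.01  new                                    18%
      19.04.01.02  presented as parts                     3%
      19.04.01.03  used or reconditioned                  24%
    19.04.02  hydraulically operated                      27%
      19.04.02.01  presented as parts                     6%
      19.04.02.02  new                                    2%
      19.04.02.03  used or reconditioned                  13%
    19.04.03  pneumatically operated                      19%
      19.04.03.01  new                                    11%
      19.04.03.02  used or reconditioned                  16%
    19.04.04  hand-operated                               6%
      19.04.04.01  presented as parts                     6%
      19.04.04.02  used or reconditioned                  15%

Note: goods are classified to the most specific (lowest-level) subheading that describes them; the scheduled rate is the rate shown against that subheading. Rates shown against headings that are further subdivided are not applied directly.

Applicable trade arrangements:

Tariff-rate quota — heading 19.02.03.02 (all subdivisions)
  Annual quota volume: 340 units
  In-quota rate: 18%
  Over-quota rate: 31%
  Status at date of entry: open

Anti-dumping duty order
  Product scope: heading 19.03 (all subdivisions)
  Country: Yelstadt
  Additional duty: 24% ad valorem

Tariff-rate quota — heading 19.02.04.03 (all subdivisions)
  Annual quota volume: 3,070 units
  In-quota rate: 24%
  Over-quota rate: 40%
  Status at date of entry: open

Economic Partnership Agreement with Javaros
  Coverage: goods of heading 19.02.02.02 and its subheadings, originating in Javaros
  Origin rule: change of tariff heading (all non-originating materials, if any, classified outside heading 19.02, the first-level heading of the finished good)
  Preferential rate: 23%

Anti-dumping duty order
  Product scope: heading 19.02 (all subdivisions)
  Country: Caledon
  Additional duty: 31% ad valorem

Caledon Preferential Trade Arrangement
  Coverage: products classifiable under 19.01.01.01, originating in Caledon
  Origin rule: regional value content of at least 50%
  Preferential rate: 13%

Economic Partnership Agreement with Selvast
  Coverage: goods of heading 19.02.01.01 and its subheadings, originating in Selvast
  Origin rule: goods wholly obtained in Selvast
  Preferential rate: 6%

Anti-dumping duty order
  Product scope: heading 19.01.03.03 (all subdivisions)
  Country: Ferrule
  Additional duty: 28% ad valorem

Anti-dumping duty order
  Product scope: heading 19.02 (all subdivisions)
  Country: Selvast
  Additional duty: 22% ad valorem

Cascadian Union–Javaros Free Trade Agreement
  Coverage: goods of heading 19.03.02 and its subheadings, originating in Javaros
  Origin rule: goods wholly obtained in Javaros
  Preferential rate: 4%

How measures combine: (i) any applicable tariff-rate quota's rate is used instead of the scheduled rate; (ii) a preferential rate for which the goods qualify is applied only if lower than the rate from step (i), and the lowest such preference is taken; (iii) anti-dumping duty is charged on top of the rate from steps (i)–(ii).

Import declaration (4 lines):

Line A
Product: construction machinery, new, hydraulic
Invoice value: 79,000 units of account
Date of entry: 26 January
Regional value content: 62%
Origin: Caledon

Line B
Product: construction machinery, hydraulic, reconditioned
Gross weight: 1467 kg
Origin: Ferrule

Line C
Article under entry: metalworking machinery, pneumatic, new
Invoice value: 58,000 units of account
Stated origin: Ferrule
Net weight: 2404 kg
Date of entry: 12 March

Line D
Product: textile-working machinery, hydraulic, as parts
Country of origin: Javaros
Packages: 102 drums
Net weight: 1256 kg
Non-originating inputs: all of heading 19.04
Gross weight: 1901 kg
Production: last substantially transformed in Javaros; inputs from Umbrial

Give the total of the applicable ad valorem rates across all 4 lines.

107%

Line A: construction → 19.02; hydraulic → 19.02.02; new → 19.02.02.02. Scheduled 32%. Caledon agreement on 19.01.01.01: 19.02.02.02 not covered; anti-dumping (Caledon, 19.02): +31%; total 32% + 31% = 63%. → 63%.
Line B: construction → 19.02; hydraulic → 19.02.02; reconditioned → 19.02.02.03. Scheduled 3%. No special measure applies. → 3%.
Line C: metalworking → 19.04; pneumatic → 19.04.03; new → 19.04.03.01. Scheduled 11%. No special measure applies. → 11%.
Line D: textile-working → 19.03; hydraulic → 19.03.02; as parts → 19.03.02.02. Scheduled 30%. Javaros agreement on 19.02.02.02: 19.03.02.02 not covered; Javaros agreement on 19.03.02: not wholly obtained. → 30%.
Sum: 63% + 3% + 11% + 30% = 107%.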